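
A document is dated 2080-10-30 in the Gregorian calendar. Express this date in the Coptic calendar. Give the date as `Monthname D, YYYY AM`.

Paopi 20, 1797 AM

Both dates share Julian Day Number 2481068; in the Coptic calendar that is 20 Paopi 1797 AM.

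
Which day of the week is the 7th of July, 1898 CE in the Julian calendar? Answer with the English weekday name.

Equivalently 19 July 1898 Gregorian, JDN 2414490.
Since JDN mod 7 = 1 (0 = Monday), the day is Tuesday.

Tuesday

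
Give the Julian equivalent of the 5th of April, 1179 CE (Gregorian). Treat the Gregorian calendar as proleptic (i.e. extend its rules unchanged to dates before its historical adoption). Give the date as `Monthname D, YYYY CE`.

The Julian–Gregorian offset here is 7 days (Julian trailing).
5 April 1179 Gregorian − 7 days → 29 March 1179 Julian.

March 29, 1179 CE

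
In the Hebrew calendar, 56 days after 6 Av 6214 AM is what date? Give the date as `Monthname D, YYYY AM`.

Tishrei 3, 6215 AM

The starting date is JDN 2617578; 2617578 + 56 = 2617634.
JDN 2617634 corresponds to Tishrei 3, 6215 AM.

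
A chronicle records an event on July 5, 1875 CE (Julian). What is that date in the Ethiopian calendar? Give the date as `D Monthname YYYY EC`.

Julian Day Number of the source date = 2406087.
Converting JDN 2406087 to the Ethiopian calendar gives 11 Hamle 1867 EC.

11 Hamle 1867 EC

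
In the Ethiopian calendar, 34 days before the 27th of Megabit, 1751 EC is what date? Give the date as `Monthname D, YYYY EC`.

Counting 34 days back from JDN 2363614 reaches JDN 2363580, which is Yekatit 23, 1751 EC.

Yekatit 23, 1751 EC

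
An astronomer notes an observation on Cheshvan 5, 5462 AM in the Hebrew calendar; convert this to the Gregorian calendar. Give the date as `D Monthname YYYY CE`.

Julian Day Number of the source date = 2342647.
Converting JDN 2342647 to the Gregorian calendar gives 6 November 1701 CE.

6 November 1701 CE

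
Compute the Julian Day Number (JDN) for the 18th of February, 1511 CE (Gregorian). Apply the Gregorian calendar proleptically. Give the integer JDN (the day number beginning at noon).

JDN 2299161 is 15 October 1582 CE (Gregorian); the target day is −26172 days from there, so JDN = 2272989.

2272989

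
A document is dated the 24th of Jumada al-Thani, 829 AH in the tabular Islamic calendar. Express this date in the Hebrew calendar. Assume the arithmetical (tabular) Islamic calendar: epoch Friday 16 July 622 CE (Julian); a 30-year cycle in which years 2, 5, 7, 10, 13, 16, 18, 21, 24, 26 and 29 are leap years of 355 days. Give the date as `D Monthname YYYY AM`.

Julian Day Number of the source date = 2242027.
Converting JDN 2242027 to the Hebrew calendar gives 26 Iyar 5186 AM.

26 Iyar 5186 AM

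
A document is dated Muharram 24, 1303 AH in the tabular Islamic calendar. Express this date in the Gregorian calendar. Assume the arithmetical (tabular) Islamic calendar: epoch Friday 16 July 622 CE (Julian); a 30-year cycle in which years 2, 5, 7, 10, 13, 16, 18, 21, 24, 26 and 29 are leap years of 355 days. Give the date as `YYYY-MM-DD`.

1885-11-02

Julian Day Number of the source date = 2409848.
Converting JDN 2409848 to the Gregorian calendar gives 2 November 1885 CE.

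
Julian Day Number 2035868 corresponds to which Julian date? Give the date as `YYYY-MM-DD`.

JDN 2035868 is 30 November 861 in the proleptic Gregorian calendar.
In the Julian calendar that day is 0861-11-26.

0861-11-26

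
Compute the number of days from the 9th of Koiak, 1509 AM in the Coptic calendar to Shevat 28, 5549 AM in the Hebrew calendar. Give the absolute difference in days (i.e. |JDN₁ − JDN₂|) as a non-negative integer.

1391

JDN of the first date = 2375925.
JDN of the second date = 2374534.
|2374534 − 2375925| = 1391.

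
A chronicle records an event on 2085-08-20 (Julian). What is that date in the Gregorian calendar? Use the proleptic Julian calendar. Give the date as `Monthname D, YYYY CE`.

For dates in this range the Gregorian date is 13 days ahead of the Julian.
20 August 2085 Julian + 13 days → 2 September 2085 Gregorian.

September 2, 2085 CE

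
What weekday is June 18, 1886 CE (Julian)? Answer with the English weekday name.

In the Gregorian calendar this is 30 June 1886 (JDN 2410088).
JDN 2410088 mod 7 = 2, and JDN 0 was a Monday, so this is a Wednesday.

Wednesday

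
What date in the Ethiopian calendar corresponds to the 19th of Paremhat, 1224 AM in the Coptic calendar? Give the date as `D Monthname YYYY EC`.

19 Megabit 1500 EC

Julian Day Number of the source date = 2271929.
Converting JDN 2271929 to the Ethiopian calendar gives 19 Megabit 1500 EC.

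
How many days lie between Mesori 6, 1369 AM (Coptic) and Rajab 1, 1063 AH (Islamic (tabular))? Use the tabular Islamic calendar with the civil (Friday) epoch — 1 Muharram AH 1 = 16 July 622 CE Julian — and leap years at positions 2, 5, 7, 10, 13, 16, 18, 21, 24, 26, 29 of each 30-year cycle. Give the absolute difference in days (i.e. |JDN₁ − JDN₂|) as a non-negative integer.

JDN of the first date = 2325027.
JDN of the second date = 2324954.
|2324954 − 2325027| = 73.

73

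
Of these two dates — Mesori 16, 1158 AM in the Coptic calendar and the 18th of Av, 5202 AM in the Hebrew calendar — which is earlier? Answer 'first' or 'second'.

second

The two dates have Julian Day Numbers 2247969 and 2247955 respectively.
Since 2247955 < 2247969, the second date comes first.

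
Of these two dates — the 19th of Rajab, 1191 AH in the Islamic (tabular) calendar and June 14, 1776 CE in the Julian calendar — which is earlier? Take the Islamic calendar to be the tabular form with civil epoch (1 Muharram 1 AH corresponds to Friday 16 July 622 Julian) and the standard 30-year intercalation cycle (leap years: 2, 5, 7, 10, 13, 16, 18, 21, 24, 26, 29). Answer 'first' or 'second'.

second

Converting both to JDN: 2370331 vs 2369907; the smaller is the second.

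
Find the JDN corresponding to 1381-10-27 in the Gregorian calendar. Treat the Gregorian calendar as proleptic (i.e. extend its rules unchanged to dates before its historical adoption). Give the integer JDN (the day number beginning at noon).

JDN 2400001 is 17 November 1858 CE (Gregorian), MJD 0; the target day is −174241 days from there, so JDN = 2225760.

2225760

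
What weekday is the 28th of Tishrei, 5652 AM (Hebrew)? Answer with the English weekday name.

Friday

In the Gregorian calendar this is 30 October 1891 (JDN 2412036).
2412036 ≡ 4 (mod 7); counting from Monday = 0 gives Friday.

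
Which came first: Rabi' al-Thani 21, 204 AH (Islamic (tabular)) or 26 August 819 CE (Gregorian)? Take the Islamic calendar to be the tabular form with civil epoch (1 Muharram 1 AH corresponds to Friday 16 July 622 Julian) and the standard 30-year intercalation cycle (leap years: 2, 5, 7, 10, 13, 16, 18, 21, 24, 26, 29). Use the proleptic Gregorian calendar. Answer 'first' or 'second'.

First date → JDN 2020485; second date → JDN 2020431.
JDN 2020431 < JDN 2020485, so the second date is earlier.

second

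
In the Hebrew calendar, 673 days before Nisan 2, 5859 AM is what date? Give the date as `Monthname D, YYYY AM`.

Sivan 8, 5857 AM

Counting 673 days back from JDN 2487786 reaches JDN 2487113, which is Sivan 8, 5857 AM.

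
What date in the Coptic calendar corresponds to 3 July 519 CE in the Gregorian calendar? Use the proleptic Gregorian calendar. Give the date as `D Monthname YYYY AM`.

7 Epip 235 AM

Both dates share Julian Day Number 1910804; in the Coptic calendar that is 7 Epip 235 AM.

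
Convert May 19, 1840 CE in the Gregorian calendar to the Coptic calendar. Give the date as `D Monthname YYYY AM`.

12 Pashons 1556 AM

Julian Day Number of the source date = 2393245.
Converting JDN 2393245 to the Coptic calendar gives 12 Pashons 1556 AM.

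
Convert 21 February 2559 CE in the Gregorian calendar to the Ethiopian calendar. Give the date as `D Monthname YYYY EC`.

Julian Day Number of the source date = 2655767.
Converting JDN 2655767 to the Ethiopian calendar gives 10 Yekatit 2551 EC.

10 Yekatit 2551 EC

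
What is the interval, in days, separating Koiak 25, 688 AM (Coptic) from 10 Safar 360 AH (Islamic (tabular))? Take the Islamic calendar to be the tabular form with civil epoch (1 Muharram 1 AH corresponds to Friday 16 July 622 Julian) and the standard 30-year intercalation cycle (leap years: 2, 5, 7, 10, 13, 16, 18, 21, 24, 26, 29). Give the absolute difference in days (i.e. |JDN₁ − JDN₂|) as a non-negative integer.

JDN of the first date = 2076071.
JDN of the second date = 2075697.
|2075697 − 2076071| = 374.

374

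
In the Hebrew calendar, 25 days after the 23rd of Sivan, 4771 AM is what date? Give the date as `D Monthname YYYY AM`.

The starting date is JDN 2090473; 2090473 + 25 = 2090498.
JDN 2090498 corresponds to 18 Tammuz 4771 AM.

18 Tammuz 4771 AM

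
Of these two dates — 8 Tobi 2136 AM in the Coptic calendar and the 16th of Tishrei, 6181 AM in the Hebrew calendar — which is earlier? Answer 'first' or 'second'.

The two dates have Julian Day Numbers 2604966 and 2605213 respectively.
Since 2604966 < 2605213, the first date comes first.

first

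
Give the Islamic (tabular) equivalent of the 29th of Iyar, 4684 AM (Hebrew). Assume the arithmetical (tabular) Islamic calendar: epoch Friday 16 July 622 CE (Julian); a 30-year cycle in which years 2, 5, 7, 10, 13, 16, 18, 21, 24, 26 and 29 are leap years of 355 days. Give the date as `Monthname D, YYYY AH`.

Muharram 28, 312 AH

Both dates share Julian Day Number 2058675; in the tabular Islamic calendar that is 28 Muharram 312 AH.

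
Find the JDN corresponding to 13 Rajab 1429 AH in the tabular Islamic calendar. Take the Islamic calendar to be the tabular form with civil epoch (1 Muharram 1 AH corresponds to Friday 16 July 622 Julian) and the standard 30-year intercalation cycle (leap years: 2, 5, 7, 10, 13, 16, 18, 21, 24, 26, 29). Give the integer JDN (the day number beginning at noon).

2454665

In the Gregorian calendar the same day is 17 July 2008.
JDN 2400001 is 17 November 1858 CE (Gregorian), MJD 0; the target day is +54664 days from there, so JDN = 2454665.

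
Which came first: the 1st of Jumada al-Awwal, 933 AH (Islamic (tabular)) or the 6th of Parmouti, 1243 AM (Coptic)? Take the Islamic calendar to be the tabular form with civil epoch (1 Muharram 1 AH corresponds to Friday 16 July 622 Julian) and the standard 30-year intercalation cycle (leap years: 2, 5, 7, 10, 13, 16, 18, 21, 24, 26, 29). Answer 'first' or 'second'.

first

The two dates have Julian Day Numbers 2278828 and 2278885 respectively.
Since 2278828 < 2278885, the first date comes first.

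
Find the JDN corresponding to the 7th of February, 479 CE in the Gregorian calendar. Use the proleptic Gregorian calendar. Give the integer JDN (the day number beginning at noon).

1896049

JDN 2400001 is 17 November 1858 CE (Gregorian), MJD 0; the target day is −503952 days from there, so JDN = 1896049.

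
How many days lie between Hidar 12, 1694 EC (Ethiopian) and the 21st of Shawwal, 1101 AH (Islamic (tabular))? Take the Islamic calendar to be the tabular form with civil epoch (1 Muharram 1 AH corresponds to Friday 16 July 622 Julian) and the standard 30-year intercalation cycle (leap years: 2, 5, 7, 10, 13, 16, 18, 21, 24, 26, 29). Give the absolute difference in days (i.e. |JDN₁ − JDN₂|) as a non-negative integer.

4131

JDN of the first date = 2342660.
JDN of the second date = 2338529.
|2338529 − 2342660| = 4131.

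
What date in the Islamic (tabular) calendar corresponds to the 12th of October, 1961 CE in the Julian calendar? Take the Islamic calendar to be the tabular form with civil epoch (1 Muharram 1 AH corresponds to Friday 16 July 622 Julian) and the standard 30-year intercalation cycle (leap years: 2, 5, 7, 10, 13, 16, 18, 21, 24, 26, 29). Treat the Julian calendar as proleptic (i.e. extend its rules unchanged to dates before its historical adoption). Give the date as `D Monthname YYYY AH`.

The source date corresponds to 25 October 1961 in the Gregorian calendar (JDN 2437598).
That day falls on 15 Jumada al-Awwal 1381 AH in the tabular Islamic calendar.

15 Jumada al-Awwal 1381 AH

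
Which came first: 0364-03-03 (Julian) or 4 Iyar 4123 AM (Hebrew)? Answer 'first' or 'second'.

second

The two dates have Julian Day Numbers 1854071 and 1853767 respectively.
Since 1853767 < 1854071, the second date comes first.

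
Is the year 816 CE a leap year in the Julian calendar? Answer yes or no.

yes

816 mod 4 = 0, so it is a leap year in the Julian calendar.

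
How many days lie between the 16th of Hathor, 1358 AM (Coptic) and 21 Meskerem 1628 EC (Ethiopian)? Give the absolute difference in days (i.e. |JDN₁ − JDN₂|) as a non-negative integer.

2246

First date → JDN 2320749; second date → JDN 2318503.
The interval is |2320749 − 2318503| = 2246 days.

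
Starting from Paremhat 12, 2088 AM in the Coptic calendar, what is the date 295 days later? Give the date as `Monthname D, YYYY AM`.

Tobi 2, 2089 AM

Counting 295 days forward from JDN 2587498 reaches JDN 2587793, which is Tobi 2, 2089 AM.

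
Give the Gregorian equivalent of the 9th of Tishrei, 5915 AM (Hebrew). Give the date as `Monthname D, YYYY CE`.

September 17, 2154 CE

Julian Day Number of the source date = 2508052.
Converting JDN 2508052 to the Gregorian calendar gives 17 September 2154 CE.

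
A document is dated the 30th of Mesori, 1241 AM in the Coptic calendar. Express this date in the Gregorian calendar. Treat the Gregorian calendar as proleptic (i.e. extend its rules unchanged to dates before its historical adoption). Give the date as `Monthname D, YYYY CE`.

Both dates share Julian Day Number 2278299; in the Gregorian calendar that is 2 September 1525 CE.

September 2, 1525 CE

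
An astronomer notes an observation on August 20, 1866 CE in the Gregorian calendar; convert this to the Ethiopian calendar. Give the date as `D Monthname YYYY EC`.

15 Nehase 1858 EC

Both dates share Julian Day Number 2402834; in the Ethiopian calendar that is 15 Nehase 1858 EC.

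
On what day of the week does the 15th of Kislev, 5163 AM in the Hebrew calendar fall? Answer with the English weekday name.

This is JDN 2233452 (19 November 1402 Gregorian).
2233452 ≡ 4 (mod 7); counting from Monday = 0 gives Friday.

Friday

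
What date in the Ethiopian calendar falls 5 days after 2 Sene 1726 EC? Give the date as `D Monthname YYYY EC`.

7 Sene 1726 EC

The starting date is JDN 2354548; 2354548 + 5 = 2354553.
JDN 2354553 corresponds to 7 Sene 1726 EC.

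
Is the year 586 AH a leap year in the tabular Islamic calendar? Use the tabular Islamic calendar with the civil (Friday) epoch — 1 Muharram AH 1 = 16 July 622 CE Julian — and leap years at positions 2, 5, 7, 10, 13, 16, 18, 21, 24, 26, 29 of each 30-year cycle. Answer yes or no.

yes

Year 586 AH is year 16 of its 30-year cycle; leap positions are 2, 5, 7, 10, 13, 16, 18, 21, 24, 26, 29, so it is a leap year (355 days).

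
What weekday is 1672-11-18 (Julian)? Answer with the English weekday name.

Monday

In the Gregorian calendar this is 28 November 1672 (JDN 2332078).
JDN 2332078 mod 7 = 0, and JDN 0 was a Monday, so this is a Monday.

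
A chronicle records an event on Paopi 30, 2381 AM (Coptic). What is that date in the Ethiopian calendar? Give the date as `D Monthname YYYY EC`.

Julian Day Number of the source date = 2694384.
Converting JDN 2694384 to the Ethiopian calendar gives 30 Tikimt 2657 EC.

30 Tikimt 2657 EC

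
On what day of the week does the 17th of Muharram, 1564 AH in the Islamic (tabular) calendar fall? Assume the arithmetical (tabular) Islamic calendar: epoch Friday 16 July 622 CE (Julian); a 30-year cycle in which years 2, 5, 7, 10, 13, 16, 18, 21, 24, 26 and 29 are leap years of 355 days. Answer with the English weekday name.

Sunday

This is JDN 2502331 (18 January 2139 Gregorian).
2502331 ≡ 6 (mod 7); counting from Monday = 0 gives Sunday.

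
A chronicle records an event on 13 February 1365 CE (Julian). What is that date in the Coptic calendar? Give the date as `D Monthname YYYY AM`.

19 Meshir 1081 AM

Julian Day Number of the source date = 2219668.
Converting JDN 2219668 to the Coptic calendar gives 19 Meshir 1081 AM.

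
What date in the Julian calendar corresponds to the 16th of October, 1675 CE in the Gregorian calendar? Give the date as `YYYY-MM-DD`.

At this point the Julian calendar is 10 days behind the Gregorian.
16 October 1675 Gregorian − 10 days → 6 October 1675 Julian.

1675-10-06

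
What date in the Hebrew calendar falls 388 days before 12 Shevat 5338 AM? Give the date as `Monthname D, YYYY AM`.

The starting date is JDN 2297442; 2297442 − 388 = 2297054.
JDN 2297054 corresponds to Shevat 9, 5337 AM.

Shevat 9, 5337 AM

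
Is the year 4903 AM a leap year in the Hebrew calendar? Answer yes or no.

no

Hebrew year 4903 is year 1 of its 19-year Metonic cycle; leap years are at positions 3, 6, 8, 11, 14, 17, 19, so it is a common year (12 months).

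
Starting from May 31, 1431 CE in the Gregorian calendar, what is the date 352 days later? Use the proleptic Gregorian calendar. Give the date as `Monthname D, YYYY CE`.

The starting date is JDN 2243872; 2243872 + 352 = 2244224.
JDN 2244224 corresponds to May 17, 1432 CE.

May 17, 1432 CE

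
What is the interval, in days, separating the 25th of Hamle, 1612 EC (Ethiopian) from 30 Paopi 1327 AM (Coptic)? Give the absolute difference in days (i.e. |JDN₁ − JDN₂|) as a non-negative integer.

3553

JDN of the first date = 2312963.
JDN of the second date = 2309410.
|2309410 − 2312963| = 3553.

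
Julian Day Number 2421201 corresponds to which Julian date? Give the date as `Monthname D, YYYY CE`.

November 20, 1916 CE

JDN 2421201 is 3 December 1916 in the Gregorian calendar.
In the Julian calendar that day is November 20, 1916 CE.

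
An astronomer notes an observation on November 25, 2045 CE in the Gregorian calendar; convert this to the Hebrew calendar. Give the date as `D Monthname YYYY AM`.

Julian Day Number of the source date = 2468310.
Converting JDN 2468310 to the Hebrew calendar gives 16 Kislev 5806 AM.

16 Kislev 5806 AM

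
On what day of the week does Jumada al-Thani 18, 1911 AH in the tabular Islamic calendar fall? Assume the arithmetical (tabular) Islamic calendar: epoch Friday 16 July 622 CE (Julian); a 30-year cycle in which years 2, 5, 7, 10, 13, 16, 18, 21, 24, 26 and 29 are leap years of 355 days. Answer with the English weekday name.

In the Gregorian calendar this is 14 February 2476 (JDN 2625445).
Since JDN mod 7 = 4 (0 = Monday), the day is Friday.

Friday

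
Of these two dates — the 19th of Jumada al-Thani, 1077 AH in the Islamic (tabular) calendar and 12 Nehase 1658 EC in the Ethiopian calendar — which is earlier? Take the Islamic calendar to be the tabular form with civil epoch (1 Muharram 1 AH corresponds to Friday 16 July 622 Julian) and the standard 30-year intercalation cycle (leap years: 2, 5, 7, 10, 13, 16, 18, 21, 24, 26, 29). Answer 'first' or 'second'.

First date → JDN 2329905; second date → JDN 2329781.
JDN 2329781 < JDN 2329905, so the second date is earlier.

second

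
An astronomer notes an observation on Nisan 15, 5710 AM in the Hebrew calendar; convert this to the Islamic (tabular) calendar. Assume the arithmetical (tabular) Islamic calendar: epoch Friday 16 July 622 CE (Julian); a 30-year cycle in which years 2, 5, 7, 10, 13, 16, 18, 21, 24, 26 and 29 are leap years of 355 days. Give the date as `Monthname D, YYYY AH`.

Jumada al-Thani 13, 1369 AH

Julian Day Number of the source date = 2433374.
Converting JDN 2433374 to the tabular Islamic calendar gives 13 Jumada al-Thani 1369 AH.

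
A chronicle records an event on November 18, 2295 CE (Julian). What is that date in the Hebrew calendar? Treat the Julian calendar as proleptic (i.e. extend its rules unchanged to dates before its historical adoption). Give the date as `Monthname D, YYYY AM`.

Julian Day Number of the source date = 2559628.
Converting JDN 2559628 to the Hebrew calendar gives 26 Kislev 6056 AM.

Kislev 26, 6056 AM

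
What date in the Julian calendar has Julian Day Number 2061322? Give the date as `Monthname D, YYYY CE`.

August 5, 931 CE

JDN 2061322 is 10 August 931 in the proleptic Gregorian calendar.
In the Julian calendar that day is August 5, 931 CE.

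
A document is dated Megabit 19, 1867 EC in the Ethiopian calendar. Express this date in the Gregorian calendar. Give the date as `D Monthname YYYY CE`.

Julian Day Number of the source date = 2405975.
Converting JDN 2405975 to the Gregorian calendar gives 27 March 1875 CE.

27 March 1875 CE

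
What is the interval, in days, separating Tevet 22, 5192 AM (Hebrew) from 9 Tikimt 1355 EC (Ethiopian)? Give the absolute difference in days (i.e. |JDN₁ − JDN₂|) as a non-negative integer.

First date → JDN 2244092; second date → JDN 2218807.
The interval is |2244092 − 2218807| = 25285 days.

25285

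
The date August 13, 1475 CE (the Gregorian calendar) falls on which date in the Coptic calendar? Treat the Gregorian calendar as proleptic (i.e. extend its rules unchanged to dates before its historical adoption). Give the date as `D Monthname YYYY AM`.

11 Mesori 1191 AM

Julian Day Number of the source date = 2260017.
Converting JDN 2260017 to the Coptic calendar gives 11 Mesori 1191 AM.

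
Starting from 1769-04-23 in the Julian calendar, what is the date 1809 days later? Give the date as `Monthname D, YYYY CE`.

The starting date is JDN 2367298; 2367298 + 1809 = 2369107.
JDN 2369107 corresponds to April 6, 1774 CE.

April 6, 1774 CE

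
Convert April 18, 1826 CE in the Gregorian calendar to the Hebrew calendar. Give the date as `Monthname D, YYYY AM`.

Both dates share Julian Day Number 2388100; in the Hebrew calendar that is 11 Nisan 5586 AM.

Nisan 11, 5586 AM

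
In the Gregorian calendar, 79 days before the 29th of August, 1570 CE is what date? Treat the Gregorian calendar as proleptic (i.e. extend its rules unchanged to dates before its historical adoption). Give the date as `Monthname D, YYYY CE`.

June 11, 1570 CE

JDN of the 29th of August, 1570 CE = 2294731.
2294731 − 79 = 2294652.
JDN 2294652 in the Gregorian calendar is June 11, 1570 CE.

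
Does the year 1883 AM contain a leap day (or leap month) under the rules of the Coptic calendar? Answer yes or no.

yes

1883 mod 4 = 3; in the Coptic calendar a year is leap when year mod 4 = 3, so it is a leap year.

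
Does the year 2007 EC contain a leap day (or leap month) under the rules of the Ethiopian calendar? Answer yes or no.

2007 mod 4 = 3; in the Ethiopian calendar a year is leap when year mod 4 = 3, so it is a leap year.

yes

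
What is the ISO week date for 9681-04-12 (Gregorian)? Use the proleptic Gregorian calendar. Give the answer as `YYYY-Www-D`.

9681-W15-6

The weekday is Saturday (ISO weekday 6).
That Saturday belongs to ISO week 15 of ISO year 9681.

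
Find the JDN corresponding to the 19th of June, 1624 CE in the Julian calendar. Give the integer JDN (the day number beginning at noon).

2314394

Equivalently 29 June 1624 (Gregorian).
JDN 2400001 is 17 November 1858 CE (Gregorian), MJD 0; the target day is −85607 days from there, so JDN = 2314394.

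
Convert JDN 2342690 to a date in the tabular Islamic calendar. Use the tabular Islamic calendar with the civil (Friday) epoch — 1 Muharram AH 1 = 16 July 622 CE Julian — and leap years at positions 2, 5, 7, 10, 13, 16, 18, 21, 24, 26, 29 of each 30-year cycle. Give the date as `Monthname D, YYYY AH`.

JDN 2342690 is 19 December 1701 in the Gregorian calendar.
In the tabular Islamic calendar that day is Rajab 18, 1113 AH.

Rajab 18, 1113 AH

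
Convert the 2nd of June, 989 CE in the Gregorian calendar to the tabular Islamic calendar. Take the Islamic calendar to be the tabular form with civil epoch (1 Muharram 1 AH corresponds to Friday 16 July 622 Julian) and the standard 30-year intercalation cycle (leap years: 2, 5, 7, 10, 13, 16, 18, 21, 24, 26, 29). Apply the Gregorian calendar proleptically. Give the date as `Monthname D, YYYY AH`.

Safar 18, 379 AH

Julian Day Number of the source date = 2082438.
Converting JDN 2082438 to the tabular Islamic calendar gives 18 Safar 379 AH.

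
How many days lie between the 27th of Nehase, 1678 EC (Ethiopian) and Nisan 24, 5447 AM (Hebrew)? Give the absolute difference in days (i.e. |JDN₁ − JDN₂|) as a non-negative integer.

JDN of the first date = 2337101.
JDN of the second date = 2337321.
|2337321 − 2337101| = 220.

220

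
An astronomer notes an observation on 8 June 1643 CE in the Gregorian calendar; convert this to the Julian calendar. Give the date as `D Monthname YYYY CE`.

For dates in this range the Gregorian date is 10 days ahead of the Julian.
8 June 1643 Gregorian − 10 days → 29 May 1643 Julian.

29 May 1643 CE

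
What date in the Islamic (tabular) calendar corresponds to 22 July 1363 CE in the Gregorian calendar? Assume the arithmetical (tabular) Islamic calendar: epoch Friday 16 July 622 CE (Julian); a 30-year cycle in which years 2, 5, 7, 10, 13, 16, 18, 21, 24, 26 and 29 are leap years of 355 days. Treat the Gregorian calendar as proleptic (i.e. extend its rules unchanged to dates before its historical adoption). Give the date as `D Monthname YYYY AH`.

Julian Day Number of the source date = 2219088.
Converting JDN 2219088 to the tabular Islamic calendar gives 1 Shawwal 764 AH.

1 Shawwal 764 AH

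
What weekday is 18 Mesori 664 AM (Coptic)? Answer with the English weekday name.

This is JDN 2067538 (16 August 948 Gregorian).
JDN 2067538 mod 7 = 4, and JDN 0 was a Monday, so this is a Friday.

Friday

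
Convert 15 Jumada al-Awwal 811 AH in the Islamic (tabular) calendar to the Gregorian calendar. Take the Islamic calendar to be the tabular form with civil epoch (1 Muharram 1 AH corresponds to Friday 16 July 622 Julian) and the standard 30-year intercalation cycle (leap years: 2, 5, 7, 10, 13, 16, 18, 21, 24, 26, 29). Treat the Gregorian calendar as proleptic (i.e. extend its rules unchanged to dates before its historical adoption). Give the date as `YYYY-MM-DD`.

Both dates share Julian Day Number 2235609; in the Gregorian calendar that is 15 October 1408 CE.

1408-10-15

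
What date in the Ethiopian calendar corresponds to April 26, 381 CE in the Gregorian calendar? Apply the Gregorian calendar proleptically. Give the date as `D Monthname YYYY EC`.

30 Miyazya 373 EC

Julian Day Number of the source date = 1860333.
Converting JDN 1860333 to the Ethiopian calendar gives 30 Miyazya 373 EC.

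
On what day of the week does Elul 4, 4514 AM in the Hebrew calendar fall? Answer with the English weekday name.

In the proleptic Gregorian calendar this is 1 September 754 (JDN 1996696).
1996696 ≡ 2 (mod 7); counting from Monday = 0 gives Wednesday.

Wednesday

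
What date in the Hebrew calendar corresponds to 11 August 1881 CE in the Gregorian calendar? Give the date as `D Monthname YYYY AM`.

16 Av 5641 AM

Both dates share Julian Day Number 2408304; in the Hebrew calendar that is 16 Av 5641 AM.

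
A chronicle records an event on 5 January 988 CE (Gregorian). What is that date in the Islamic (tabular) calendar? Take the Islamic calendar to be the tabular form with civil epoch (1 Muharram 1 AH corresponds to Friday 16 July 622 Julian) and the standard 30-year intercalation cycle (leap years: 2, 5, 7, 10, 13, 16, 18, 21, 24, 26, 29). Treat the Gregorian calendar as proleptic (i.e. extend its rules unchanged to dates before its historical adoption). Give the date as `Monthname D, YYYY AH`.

Ramadan 7, 377 AH

Both dates share Julian Day Number 2081924; in the tabular Islamic calendar that is 7 Ramadan 377 AH.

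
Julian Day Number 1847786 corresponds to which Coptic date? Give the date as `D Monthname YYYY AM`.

The proleptic Gregorian equivalent of JDN 1847786 is 19 December 346.
In the Coptic calendar that day is 22 Koiak 63 AM.

22 Koiak 63 AM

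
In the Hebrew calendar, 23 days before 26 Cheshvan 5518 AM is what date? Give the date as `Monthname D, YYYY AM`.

Cheshvan 3, 5518 AM

Counting 23 days back from JDN 2363104 reaches JDN 2363081, which is Cheshvan 3, 5518 AM.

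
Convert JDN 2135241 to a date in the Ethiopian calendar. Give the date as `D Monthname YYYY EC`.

25 Tahsas 1126 EC

The proleptic Gregorian equivalent of JDN 2135241 is 28 December 1133.
In the Ethiopian calendar that day is 25 Tahsas 1126 EC.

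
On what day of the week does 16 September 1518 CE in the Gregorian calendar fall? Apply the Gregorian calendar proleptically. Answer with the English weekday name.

2275756 ≡ 0 (mod 7); counting from Monday = 0 gives Monday.

Monday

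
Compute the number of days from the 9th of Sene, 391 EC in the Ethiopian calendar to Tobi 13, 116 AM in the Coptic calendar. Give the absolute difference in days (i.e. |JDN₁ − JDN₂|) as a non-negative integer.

220

First date → JDN 1866946; second date → JDN 1867166.
The interval is |1866946 − 1867166| = 220 days.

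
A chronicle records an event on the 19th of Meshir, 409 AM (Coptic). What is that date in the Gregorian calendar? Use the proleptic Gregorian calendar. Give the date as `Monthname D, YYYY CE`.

Julian Day Number of the source date = 1974220.
Converting JDN 1974220 to the Gregorian calendar gives 16 February 693 CE.

February 16, 693 CE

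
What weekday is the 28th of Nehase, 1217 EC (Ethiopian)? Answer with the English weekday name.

Thursday

Equivalently 28 August 1225 Gregorian, JDN 2168722.
2168722 ≡ 3 (mod 7); counting from Monday = 0 gives Thursday.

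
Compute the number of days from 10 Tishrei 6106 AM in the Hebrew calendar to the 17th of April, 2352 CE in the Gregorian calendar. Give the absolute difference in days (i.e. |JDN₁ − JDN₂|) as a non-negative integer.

First date → JDN 2577834; second date → JDN 2580217.
The interval is |2577834 − 2580217| = 2383 days.

2383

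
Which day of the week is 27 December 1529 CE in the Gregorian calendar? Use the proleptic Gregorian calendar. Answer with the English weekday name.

JDN 2279876 mod 7 = 4, and JDN 0 was a Monday, so this is a Friday.

Friday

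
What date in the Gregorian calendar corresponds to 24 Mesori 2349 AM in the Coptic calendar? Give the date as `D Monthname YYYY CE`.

Julian Day Number of the source date = 2682990.
Converting JDN 2682990 to the Gregorian calendar gives 4 September 2633 CE.

4 September 2633 CE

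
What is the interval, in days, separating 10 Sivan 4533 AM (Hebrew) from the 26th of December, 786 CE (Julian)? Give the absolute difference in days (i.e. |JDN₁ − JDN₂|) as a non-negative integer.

4951

First date → JDN 2003553; second date → JDN 2008504.
The interval is |2003553 − 2008504| = 4951 days.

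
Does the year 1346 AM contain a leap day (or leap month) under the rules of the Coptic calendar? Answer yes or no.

no

1346 mod 4 = 2; in the Coptic calendar a year is leap when year mod 4 = 3, so it is a common year.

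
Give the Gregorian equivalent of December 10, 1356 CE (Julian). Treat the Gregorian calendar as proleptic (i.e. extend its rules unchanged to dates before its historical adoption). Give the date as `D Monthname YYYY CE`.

For dates in this range the Gregorian date is 8 days ahead of the Julian.
10 December 1356 Julian + 8 days → 18 December 1356 Gregorian.

18 December 1356 CE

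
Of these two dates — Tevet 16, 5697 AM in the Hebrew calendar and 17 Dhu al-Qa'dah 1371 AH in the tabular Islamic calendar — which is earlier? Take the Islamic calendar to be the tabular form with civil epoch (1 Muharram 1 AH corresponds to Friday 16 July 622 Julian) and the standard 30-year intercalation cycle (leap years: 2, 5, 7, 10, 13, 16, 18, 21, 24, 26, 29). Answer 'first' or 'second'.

first

Converting both to JDN: 2428533 vs 2434233; the smaller is the first.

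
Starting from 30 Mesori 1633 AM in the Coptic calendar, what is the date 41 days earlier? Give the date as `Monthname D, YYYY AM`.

Epip 19, 1633 AM

Counting 41 days back from JDN 2421477 reaches JDN 2421436, which is Epip 19, 1633 AM.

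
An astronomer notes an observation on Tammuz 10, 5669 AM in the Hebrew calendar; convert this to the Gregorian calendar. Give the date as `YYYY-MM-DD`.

Both dates share Julian Day Number 2418487; in the Gregorian calendar that is 29 June 1909 CE.

1909-06-29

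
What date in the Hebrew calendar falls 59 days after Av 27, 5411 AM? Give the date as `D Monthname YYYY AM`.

The starting date is JDN 2324301; 2324301 + 59 = 2324360.
JDN 2324360 corresponds to 27 Tishrei 5412 AM.

27 Tishrei 5412 AM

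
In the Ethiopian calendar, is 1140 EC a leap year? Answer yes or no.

no

1140 mod 4 = 0; in the Ethiopian calendar a year is leap when year mod 4 = 3, so it is a common year.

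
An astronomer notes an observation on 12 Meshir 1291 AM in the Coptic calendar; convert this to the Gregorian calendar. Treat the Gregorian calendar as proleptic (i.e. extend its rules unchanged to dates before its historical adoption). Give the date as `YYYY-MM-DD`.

Both dates share Julian Day Number 2296363; in the Gregorian calendar that is 16 February 1575 CE.

1575-02-16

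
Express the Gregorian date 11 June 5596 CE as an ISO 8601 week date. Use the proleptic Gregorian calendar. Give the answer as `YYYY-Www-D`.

The weekday is Tuesday (ISO weekday 2).
That Tuesday belongs to ISO week 24 of ISO year 5596.

5596-W24-2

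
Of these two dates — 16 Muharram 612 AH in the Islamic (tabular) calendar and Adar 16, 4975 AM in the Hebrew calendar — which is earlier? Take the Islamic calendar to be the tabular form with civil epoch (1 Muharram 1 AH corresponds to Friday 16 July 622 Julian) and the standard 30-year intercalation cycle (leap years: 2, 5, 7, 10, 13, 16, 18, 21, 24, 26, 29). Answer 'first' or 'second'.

second

First date → JDN 2164973; second date → JDN 2164884.
JDN 2164884 < JDN 2164973, so the second date is earlier.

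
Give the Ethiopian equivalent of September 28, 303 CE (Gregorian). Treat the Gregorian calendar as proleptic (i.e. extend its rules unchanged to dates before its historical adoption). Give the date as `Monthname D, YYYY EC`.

Meskerem 29, 296 EC

Julian Day Number of the source date = 1831998.
Converting JDN 1831998 to the Ethiopian calendar gives 29 Meskerem 296 EC.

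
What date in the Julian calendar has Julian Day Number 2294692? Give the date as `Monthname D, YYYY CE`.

July 11, 1570 CE

The proleptic Gregorian equivalent of JDN 2294692 is 21 July 1570.
In the Julian calendar that day is July 11, 1570 CE.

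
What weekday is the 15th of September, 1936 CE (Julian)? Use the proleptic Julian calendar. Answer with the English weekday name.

Monday

This is JDN 2428440 (28 September 1936 Gregorian).
2428440 ≡ 0 (mod 7); counting from Monday = 0 gives Monday.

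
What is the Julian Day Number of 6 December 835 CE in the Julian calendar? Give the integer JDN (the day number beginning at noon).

2026381

Equivalently 10 December 835 (proleptic Gregorian).
JDN 2299161 is 15 October 1582 CE (Gregorian); the target day is −272780 days from there, so JDN = 2026381.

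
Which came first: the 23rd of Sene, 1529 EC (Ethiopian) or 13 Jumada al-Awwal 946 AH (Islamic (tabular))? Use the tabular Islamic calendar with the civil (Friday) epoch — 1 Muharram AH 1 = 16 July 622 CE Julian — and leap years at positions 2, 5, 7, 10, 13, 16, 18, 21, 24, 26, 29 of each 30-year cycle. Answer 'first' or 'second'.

first

Converting both to JDN: 2282615 vs 2283446; the smaller is the first.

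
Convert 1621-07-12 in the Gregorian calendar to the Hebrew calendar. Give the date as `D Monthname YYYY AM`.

Julian Day Number of the source date = 2313311.
Converting JDN 2313311 to the Hebrew calendar gives 23 Tammuz 5381 AM.

23 Tammuz 5381 AM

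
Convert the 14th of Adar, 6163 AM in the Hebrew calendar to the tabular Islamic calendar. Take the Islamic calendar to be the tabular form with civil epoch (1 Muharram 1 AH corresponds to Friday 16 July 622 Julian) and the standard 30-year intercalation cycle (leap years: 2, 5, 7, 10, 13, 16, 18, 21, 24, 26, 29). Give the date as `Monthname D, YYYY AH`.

Julian Day Number of the source date = 2598805.
Converting JDN 2598805 to the tabular Islamic calendar gives 14 Rabi' al-Thani 1836 AH.

Rabi' al-Thani 14, 1836 AH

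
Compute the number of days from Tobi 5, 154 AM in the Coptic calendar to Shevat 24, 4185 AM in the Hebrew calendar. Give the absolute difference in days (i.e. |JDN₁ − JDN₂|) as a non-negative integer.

4718

First date → JDN 1881037; second date → JDN 1876319.
The interval is |1881037 − 1876319| = 4718 days.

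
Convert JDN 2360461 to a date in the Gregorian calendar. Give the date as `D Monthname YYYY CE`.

15 August 1750 CE

JDN 2451545 is 1 Jan 2000; 2360461 is −91084 days from there.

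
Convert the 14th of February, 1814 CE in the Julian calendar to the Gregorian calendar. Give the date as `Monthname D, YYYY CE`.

The Julian–Gregorian offset here is 12 days (Julian trailing).
14 February 1814 Julian + 12 days → 26 February 1814 Gregorian.

February 26, 1814 CE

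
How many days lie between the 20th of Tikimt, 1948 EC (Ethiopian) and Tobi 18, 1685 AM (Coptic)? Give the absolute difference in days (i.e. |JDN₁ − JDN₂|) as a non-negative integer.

4836

First date → JDN 2435412; second date → JDN 2440248.
The interval is |2435412 − 2440248| = 4836 days.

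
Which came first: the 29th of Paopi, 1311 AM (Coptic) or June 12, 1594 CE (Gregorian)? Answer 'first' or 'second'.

second

Converting both to JDN: 2303565 vs 2303419; the smaller is the second.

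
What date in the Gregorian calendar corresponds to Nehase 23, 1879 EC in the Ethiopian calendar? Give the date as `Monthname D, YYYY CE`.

August 28, 1887 CE

Julian Day Number of the source date = 2410512.
Converting JDN 2410512 to the Gregorian calendar gives 28 August 1887 CE.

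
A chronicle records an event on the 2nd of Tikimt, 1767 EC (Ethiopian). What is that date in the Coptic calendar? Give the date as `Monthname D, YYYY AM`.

Julian Day Number of the source date = 2369283.
Converting JDN 2369283 to the Coptic calendar gives 2 Paopi 1491 AM.

Paopi 2, 1491 AM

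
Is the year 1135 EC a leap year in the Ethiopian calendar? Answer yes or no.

yes

1135 mod 4 = 3; in the Ethiopian calendar a year is leap when year mod 4 = 3, so it is a leap year.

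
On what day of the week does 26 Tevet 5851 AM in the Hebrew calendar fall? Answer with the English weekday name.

In the Gregorian calendar this is 16 January 2091 (JDN 2484798).
2484798 ≡ 1 (mod 7); counting from Monday = 0 gives Tuesday.

Tuesday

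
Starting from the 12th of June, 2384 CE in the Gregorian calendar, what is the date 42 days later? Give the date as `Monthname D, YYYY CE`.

July 24, 2384 CE

JDN of the 12th of June, 2384 CE = 2591961.
2591961 + 42 = 2592003.
JDN 2592003 in the Gregorian calendar is July 24, 2384 CE.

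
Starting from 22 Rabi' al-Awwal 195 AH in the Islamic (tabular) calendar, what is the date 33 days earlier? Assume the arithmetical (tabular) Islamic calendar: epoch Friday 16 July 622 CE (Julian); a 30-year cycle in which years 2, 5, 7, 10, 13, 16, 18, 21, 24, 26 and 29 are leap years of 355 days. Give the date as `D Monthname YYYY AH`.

18 Safar 195 AH

The starting date is JDN 2017267; 2017267 − 33 = 2017234.
JDN 2017234 corresponds to 18 Safar 195 AH.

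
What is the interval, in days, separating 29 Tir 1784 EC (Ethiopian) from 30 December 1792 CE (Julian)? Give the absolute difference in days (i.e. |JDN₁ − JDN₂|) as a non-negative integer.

First date → JDN 2375610; second date → JDN 2375950.
The interval is |2375610 − 2375950| = 340 days.

340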